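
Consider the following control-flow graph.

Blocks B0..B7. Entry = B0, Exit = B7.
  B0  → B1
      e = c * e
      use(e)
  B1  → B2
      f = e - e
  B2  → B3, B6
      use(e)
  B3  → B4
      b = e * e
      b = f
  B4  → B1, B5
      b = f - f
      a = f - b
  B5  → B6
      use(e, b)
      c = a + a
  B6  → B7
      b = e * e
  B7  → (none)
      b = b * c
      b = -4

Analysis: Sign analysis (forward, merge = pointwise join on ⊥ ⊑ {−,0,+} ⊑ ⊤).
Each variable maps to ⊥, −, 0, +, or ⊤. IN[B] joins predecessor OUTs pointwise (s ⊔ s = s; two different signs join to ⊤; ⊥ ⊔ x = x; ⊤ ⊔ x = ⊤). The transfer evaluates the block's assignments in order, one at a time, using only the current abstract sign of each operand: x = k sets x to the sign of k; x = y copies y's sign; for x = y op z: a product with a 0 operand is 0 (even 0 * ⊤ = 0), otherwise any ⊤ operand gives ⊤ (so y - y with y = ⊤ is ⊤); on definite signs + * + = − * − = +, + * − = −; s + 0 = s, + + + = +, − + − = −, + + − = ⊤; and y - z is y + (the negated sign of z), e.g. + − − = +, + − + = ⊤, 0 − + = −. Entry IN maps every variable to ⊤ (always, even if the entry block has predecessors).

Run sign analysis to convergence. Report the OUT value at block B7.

Answer: {a: ⊤, b: -, c: ⊤, d: ⊤, e: ⊤, f: ⊤}

Trace:
Converged values:
  B0:  IN=(all ⊤)  OUT=(all ⊤)
  B1:  IN=(all ⊤)  OUT=(all ⊤)
  B2:  IN=(all ⊤)  OUT=(all ⊤)
  B3:  IN=(all ⊤)  OUT=(all ⊤)
  B4:  IN=(all ⊤)  OUT=(all ⊤)
  B5:  IN=(all ⊤)  OUT=(all ⊤)
  B6:  IN=(all ⊤)  OUT=(all ⊤)
  B7:  IN=(all ⊤)  OUT={b:-; rest ⊤}

Merge at B7: IN[B7] = OUT[B6] = {a: ⊤, b: ⊤, c: ⊤, d: ⊤, e: ⊤, f: ⊤}
Applying B7's transfer function to that IN value gives OUT[B7] (row B7 above).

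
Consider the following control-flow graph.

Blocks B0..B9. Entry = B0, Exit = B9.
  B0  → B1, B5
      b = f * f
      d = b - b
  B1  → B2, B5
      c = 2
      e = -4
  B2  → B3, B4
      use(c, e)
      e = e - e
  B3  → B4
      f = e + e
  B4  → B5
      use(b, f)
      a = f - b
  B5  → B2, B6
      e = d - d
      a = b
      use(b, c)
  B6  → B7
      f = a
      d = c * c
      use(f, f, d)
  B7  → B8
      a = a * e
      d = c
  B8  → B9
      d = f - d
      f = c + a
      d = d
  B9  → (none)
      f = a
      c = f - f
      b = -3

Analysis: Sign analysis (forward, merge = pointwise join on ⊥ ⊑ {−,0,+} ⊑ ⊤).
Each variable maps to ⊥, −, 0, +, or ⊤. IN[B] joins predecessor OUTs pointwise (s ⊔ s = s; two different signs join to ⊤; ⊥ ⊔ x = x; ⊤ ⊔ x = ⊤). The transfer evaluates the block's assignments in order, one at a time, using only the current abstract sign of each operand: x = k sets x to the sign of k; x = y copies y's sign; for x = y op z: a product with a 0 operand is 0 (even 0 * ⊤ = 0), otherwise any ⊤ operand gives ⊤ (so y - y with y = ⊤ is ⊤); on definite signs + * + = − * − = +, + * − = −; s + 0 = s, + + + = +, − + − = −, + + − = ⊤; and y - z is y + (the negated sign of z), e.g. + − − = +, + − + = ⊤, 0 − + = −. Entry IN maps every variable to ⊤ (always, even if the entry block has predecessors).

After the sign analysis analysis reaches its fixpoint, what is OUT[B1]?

Answer: {a: ⊤, b: ⊤, c: +, d: ⊤, e: -, f: ⊤}

Trace:
Per-block solution:
  B0: | IN=(all ⊤) | OUT=(all ⊤)
  B1: | IN=(all ⊤) | OUT={c:+, e:-; rest ⊤}
  B2: | IN=(all ⊤) | OUT=(all ⊤)
  B3: | IN=(all ⊤) | OUT=(all ⊤)
  B4: | IN=(all ⊤) | OUT=(all ⊤)
  B5: | IN=(all ⊤) | OUT=(all ⊤)
  B6: | IN=(all ⊤) | OUT=(all ⊤)
  B7: | IN=(all ⊤) | OUT=(all ⊤)
  B8: | IN=(all ⊤) | OUT=(all ⊤)
  B9: | IN=(all ⊤) | OUT={b:-; rest ⊤}

Merge at B1: IN[B1] = OUT[B0] = {a: ⊤, b: ⊤, c: ⊤, d: ⊤, e: ⊤, f: ⊤}
Applying B1's transfer function to that IN value gives OUT[B1] (row B1 above).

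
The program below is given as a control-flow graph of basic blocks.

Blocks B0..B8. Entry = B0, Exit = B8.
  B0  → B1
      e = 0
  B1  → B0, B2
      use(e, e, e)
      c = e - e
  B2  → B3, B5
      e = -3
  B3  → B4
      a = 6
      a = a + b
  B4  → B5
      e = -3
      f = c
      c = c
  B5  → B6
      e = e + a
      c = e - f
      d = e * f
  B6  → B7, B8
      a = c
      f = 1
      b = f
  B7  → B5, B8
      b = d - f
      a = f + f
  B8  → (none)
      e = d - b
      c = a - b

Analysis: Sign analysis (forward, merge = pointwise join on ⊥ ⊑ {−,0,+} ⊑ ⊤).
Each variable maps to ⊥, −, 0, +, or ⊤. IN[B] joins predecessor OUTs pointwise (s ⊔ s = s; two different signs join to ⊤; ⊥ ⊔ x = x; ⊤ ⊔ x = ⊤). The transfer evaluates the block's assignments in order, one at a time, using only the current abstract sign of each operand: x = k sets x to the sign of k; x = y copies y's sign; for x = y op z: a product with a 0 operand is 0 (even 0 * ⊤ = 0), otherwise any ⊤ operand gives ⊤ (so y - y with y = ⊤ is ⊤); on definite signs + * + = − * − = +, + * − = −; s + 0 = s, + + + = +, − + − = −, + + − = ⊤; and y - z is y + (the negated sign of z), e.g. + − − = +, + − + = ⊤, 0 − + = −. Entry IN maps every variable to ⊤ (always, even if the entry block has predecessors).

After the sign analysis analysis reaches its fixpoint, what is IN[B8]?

Answer: {a: ⊤, b: ⊤, c: ⊤, d: ⊤, e: ⊤, f: +}

Working:
Converged values:
  B0:   IN=(all ⊤)   OUT={e:0; rest ⊤}
  B1:   IN={e:0; rest ⊤}   OUT={c:0, e:0; rest ⊤}
  B2:   IN={c:0, e:0; rest ⊤}   OUT={c:0, e:-; rest ⊤}
  B3:   IN={c:0, e:-; rest ⊤}   OUT={c:0, e:-; rest ⊤}
  B4:   IN={c:0, e:-; rest ⊤}   OUT={c:0, e:-, f:0; rest ⊤}
  B5:   IN=(all ⊤)   OUT=(all ⊤)
  B6:   IN=(all ⊤)   OUT={b:+, f:+; rest ⊤}
  B7:   IN={b:+, f:+; rest ⊤}   OUT={a:+, f:+; rest ⊤}
  B8:   IN={f:+; rest ⊤}   OUT={f:+; rest ⊤}

Merge at B8: IN[B8] = OUT[B6] ⊔ OUT[B7] = {a: ⊤, b: ⊤, c: ⊤, d: ⊤, e: ⊤, f: +}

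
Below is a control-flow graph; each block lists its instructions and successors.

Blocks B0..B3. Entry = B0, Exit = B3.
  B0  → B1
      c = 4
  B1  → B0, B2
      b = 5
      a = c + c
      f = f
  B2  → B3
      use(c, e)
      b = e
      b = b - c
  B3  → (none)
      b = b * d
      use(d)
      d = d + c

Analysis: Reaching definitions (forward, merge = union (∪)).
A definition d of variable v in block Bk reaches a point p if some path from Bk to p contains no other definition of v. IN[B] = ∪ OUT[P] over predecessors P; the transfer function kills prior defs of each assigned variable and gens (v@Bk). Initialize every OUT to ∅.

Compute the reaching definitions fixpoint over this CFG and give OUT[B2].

Answer: {a@B1, b@B2, c@B0, f@B1}

Working:
Per-block solution:
  B0:  IN={a@B1, b@B1, c@B0, f@B1}  OUT={a@B1, b@B1, c@B0, f@B1}
  B1:  IN={a@B1, b@B1, c@B0, f@B1}  OUT={a@B1, b@B1, c@B0, f@B1}
  B2:  IN={a@B1, b@B1, c@B0, f@B1}  OUT={a@B1, b@B2, c@B0, f@B1}
  B3:  IN={a@B1, b@B2, c@B0, f@B1}  OUT={a@B1, b@B3, c@B0, d@B3, f@B1}

Merge at B2: IN[B2] = OUT[B1] = {a@B1, b@B1, c@B0, f@B1}
Applying B2's transfer function to that IN value gives OUT[B2] (row B2 above).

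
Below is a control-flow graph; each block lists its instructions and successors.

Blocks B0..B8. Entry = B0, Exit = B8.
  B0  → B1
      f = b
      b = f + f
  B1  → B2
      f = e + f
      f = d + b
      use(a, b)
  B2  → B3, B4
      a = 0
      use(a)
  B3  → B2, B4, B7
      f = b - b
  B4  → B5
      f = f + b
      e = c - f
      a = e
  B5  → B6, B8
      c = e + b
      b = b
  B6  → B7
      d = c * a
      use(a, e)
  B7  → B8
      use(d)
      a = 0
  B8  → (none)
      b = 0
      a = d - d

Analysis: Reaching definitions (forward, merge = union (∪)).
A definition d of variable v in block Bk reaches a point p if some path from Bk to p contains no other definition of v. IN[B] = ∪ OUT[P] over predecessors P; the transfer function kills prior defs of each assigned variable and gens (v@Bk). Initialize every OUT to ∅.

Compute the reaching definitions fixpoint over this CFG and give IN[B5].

Answer: {a@B4, b@B0, e@B4, f@B4}

Derivation:
Per-block solution:
  B0:  IN={}  OUT={b@B0, f@B0}
  B1:  IN={b@B0, f@B0}  OUT={b@B0, f@B1}
  B2:  IN={a@B2, b@B0, f@B1, f@B3}  OUT={a@B2, b@B0, f@B1, f@B3}
  B3:  IN={a@B2, b@B0, f@B1, f@B3}  OUT={a@B2, b@B0, f@B3}
  B4:  IN={a@B2, b@B0, f@B1, f@B3}  OUT={a@B4, b@B0, e@B4, f@B4}
  B5:  IN={a@B4, b@B0, e@B4, f@B4}  OUT={a@B4, b@B5, c@B5, e@B4, f@B4}
  B6:  IN={a@B4, b@B5, c@B5, e@B4, f@B4}  OUT={a@B4, b@B5, c@B5, d@B6, e@B4, f@B4}
  B7:  IN={a@B2, a@B4, b@B0, b@B5, c@B5, d@B6, e@B4, f@B3, f@B4}  OUT={a@B7, b@B0, b@B5, c@B5, d@B6, e@B4, f@B3, f@B4}
  B8:  IN={a@B4, a@B7, b@B0, b@B5, c@B5, d@B6, e@B4, f@B3, f@B4}  OUT={a@B8, b@B8, c@B5, d@B6, e@B4, f@B3, f@B4}

Merge at B5: IN[B5] = OUT[B4] = {a@B4, b@B0, e@B4, f@B4}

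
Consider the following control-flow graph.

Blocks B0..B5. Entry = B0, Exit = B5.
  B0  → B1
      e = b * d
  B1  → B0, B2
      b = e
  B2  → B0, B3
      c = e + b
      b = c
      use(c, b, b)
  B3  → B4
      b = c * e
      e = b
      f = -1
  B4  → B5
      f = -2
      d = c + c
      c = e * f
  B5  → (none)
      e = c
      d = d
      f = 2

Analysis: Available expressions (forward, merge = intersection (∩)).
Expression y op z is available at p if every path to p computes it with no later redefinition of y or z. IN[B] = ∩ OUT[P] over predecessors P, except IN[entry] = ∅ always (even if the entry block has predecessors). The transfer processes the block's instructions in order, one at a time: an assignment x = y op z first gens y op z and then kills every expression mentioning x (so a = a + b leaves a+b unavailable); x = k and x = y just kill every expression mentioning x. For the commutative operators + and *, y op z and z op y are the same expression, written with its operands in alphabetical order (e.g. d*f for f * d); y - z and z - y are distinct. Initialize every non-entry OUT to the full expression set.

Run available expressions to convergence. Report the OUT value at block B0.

Answer: {b*d}

Trace:
Per-block solution:
  B0:   IN={}   OUT={b*d}
  B1:   IN={b*d}   OUT={}
  B2:   IN={}   OUT={}
  B3:   IN={}   OUT={}
  B4:   IN={}   OUT={e*f}
  B5:   IN={e*f}   OUT={}

Merge at B0 (entry node, so the boundary value {} is joined with the incoming edge(s)): IN[B0] = {} ∩ OUT[B1] ∩ OUT[B2] = {}
Applying B0's transfer function to that IN value gives OUT[B0] (row B0 above).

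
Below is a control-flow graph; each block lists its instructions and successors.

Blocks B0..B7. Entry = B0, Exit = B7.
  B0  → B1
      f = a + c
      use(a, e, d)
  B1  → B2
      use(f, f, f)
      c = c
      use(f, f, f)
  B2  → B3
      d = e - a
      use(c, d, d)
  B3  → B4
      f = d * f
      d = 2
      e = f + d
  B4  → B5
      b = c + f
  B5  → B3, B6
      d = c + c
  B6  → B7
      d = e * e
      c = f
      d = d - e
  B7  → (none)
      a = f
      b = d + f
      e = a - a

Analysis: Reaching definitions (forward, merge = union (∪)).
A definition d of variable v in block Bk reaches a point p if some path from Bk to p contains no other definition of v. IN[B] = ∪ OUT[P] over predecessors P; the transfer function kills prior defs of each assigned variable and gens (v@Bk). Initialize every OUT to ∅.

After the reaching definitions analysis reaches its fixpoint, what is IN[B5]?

Per-block solution:
  B0: | IN={} | OUT={f@B0}
  B1: | IN={f@B0} | OUT={c@B1, f@B0}
  B2: | IN={c@B1, f@B0} | OUT={c@B1, d@B2, f@B0}
  B3: | IN={b@B4, c@B1, d@B2, d@B5, e@B3, f@B0, f@B3} | OUT={b@B4, c@B1, d@B3, e@B3, f@B3}
  B4: | IN={b@B4, c@B1, d@B3, e@B3, f@B3} | OUT={b@B4, c@B1, d@B3, e@B3, f@B3}
  B5: | IN={b@B4, c@B1, d@B3, e@B3, f@B3} | OUT={b@B4, c@B1, d@B5, e@B3, f@B3}
  B6: | IN={b@B4, c@B1, d@B5, e@B3, f@B3} | OUT={b@B4, c@B6, d@B6, e@B3, f@B3}
  B7: | IN={b@B4, c@B6, d@B6, e@B3, f@B3} | OUT={a@B7, b@B7, c@B6, d@B6, e@B7, f@B3}

Merge at B5: IN[B5] = OUT[B4] = {b@B4, c@B1, d@B3, e@B3, f@B3}

Answer: {b@B4, c@B1, d@B3, e@B3, f@B3}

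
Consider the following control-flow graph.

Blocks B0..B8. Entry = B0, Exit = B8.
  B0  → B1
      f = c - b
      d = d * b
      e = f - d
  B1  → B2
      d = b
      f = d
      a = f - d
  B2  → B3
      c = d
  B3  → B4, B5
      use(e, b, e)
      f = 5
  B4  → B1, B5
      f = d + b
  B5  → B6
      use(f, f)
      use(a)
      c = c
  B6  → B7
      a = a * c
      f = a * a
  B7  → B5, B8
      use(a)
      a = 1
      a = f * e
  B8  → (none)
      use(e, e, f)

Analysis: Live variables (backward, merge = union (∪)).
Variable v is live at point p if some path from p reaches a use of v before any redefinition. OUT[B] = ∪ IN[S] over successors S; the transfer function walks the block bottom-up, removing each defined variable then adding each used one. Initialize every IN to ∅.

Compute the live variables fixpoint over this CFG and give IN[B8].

Answer: {e, f}

Working:
Fixpoint table:
  B0:  IN={b, c, d}  OUT={b, e}
  B1:  IN={b, e}  OUT={a, b, d, e}
  B2:  IN={a, b, d, e}  OUT={a, b, c, d, e}
  B3:  IN={a, b, c, d, e}  OUT={a, b, c, d, e, f}
  B4:  IN={a, b, c, d, e}  OUT={a, b, c, e, f}
  B5:  IN={a, c, e, f}  OUT={a, c, e}
  B6:  IN={a, c, e}  OUT={a, c, e, f}
  B7:  IN={a, c, e, f}  OUT={a, c, e, f}
  B8:  IN={e, f}  OUT={}

B8 is the boundary node: OUT[B8] = {}
Applying B8's transfer function to that OUT value gives IN[B8] (row B8 above).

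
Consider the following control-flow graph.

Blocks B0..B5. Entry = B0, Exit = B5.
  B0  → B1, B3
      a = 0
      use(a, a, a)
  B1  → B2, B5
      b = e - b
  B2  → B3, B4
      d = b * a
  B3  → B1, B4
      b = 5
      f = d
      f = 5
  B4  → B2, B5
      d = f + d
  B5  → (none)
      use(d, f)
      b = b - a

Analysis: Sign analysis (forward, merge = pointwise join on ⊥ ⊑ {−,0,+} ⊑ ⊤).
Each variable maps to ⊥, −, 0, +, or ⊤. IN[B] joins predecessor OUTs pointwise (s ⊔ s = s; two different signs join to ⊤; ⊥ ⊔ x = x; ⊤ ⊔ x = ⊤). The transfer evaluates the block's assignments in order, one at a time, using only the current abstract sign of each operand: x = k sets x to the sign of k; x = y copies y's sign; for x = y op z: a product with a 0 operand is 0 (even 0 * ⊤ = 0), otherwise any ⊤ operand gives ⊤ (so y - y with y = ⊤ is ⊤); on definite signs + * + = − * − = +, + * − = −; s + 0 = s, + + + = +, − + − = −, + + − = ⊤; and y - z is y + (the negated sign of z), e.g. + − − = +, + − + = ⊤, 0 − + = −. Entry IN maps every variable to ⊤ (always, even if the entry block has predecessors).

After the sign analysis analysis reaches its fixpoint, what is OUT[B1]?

Fixpoint table:
  B0:  IN=(all ⊤)  OUT={a:0; rest ⊤}
  B1:  IN={a:0; rest ⊤}  OUT={a:0; rest ⊤}
  B2:  IN={a:0; rest ⊤}  OUT={a:0, d:0; rest ⊤}
  B3:  IN={a:0; rest ⊤}  OUT={a:0, b:+, f:+; rest ⊤}
  B4:  IN={a:0; rest ⊤}  OUT={a:0; rest ⊤}
  B5:  IN={a:0; rest ⊤}  OUT={a:0; rest ⊤}

Merge at B1: IN[B1] = OUT[B0] ⊔ OUT[B3] = {a: 0, b: ⊤, c: ⊤, d: ⊤, e: ⊤, f: ⊤}
Applying B1's transfer function to that IN value gives OUT[B1] (row B1 above).

Answer: {a: 0, b: ⊤, c: ⊤, d: ⊤, e: ⊤, f: ⊤}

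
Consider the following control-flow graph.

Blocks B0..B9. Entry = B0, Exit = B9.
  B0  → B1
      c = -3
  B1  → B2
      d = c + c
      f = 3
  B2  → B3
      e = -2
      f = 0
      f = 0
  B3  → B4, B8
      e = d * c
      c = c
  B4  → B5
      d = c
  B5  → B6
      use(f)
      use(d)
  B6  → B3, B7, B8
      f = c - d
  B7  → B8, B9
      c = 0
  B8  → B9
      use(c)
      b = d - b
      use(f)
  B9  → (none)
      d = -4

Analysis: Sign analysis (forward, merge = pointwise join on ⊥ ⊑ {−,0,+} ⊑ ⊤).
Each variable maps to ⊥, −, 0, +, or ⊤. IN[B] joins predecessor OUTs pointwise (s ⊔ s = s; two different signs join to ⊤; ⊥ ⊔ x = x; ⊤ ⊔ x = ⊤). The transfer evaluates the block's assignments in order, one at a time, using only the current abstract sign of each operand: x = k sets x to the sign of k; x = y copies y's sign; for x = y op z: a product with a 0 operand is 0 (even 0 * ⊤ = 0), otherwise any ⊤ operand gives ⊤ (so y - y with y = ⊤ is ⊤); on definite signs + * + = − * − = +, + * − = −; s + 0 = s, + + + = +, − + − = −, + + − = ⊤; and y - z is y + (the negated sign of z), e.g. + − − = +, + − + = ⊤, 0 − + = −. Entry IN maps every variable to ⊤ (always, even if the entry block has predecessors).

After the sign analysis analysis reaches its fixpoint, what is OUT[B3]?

Answer: {a: ⊤, b: ⊤, c: -, d: -, e: +, f: ⊤}

Derivation:
Fixpoint table:
  B0:   IN=(all ⊤)   OUT={c:-; rest ⊤}
  B1:   IN={c:-; rest ⊤}   OUT={c:-, d:-, f:+; rest ⊤}
  B2:   IN={c:-, d:-, f:+; rest ⊤}   OUT={c:-, d:-, e:-, f:0; rest ⊤}
  B3:   IN={c:-, d:-; rest ⊤}   OUT={c:-, d:-, e:+; rest ⊤}
  B4:   IN={c:-, d:-, e:+; rest ⊤}   OUT={c:-, d:-, e:+; rest ⊤}
  B5:   IN={c:-, d:-, e:+; rest ⊤}   OUT={c:-, d:-, e:+; rest ⊤}
  B6:   IN={c:-, d:-, e:+; rest ⊤}   OUT={c:-, d:-, e:+; rest ⊤}
  B7:   IN={c:-, d:-, e:+; rest ⊤}   OUT={c:0, d:-, e:+; rest ⊤}
  B8:   IN={d:-, e:+; rest ⊤}   OUT={d:-, e:+; rest ⊤}
  B9:   IN={d:-, e:+; rest ⊤}   OUT={d:-, e:+; rest ⊤}

Merge at B3: IN[B3] = OUT[B2] ⊔ OUT[B6] = {a: ⊤, b: ⊤, c: -, d: -, e: ⊤, f: ⊤}
Applying B3's transfer function to that IN value gives OUT[B3] (row B3 above).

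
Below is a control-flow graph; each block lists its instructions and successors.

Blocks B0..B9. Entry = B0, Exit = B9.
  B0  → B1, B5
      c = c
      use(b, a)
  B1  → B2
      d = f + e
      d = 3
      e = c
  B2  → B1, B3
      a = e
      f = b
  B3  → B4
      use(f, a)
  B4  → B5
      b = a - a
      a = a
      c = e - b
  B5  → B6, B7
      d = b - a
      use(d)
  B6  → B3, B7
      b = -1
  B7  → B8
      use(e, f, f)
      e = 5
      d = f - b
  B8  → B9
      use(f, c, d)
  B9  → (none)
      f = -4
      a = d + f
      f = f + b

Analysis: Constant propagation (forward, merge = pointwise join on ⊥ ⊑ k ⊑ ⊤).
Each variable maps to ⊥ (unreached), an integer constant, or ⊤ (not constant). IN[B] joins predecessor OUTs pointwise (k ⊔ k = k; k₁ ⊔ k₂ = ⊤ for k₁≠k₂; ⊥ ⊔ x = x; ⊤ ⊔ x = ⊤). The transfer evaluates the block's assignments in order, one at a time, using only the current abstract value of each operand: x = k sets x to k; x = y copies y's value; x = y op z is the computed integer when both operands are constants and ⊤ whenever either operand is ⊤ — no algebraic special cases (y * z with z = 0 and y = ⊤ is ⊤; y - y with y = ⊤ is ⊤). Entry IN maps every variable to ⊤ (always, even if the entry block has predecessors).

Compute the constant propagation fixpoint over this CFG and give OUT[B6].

Answer: {a: ⊤, b: -1, c: ⊤, d: ⊤, e: ⊤, f: ⊤}

Trace:
Fixpoint table:
  B0: | IN=(all ⊤) | OUT=(all ⊤)
  B1: | IN=(all ⊤) | OUT={d:3; rest ⊤}
  B2: | IN={d:3; rest ⊤} | OUT={d:3; rest ⊤}
  B3: | IN=(all ⊤) | OUT=(all ⊤)
  B4: | IN=(all ⊤) | OUT=(all ⊤)
  B5: | IN=(all ⊤) | OUT=(all ⊤)
  B6: | IN=(all ⊤) | OUT={b:-1; rest ⊤}
  B7: | IN=(all ⊤) | OUT={e:5; rest ⊤}
  B8: | IN={e:5; rest ⊤} | OUT={e:5; rest ⊤}
  B9: | IN={e:5; rest ⊤} | OUT={e:5; rest ⊤}

Merge at B6: IN[B6] = OUT[B5] = {a: ⊤, b: ⊤, c: ⊤, d: ⊤, e: ⊤, f: ⊤}
Applying B6's transfer function to that IN value gives OUT[B6] (row B6 above).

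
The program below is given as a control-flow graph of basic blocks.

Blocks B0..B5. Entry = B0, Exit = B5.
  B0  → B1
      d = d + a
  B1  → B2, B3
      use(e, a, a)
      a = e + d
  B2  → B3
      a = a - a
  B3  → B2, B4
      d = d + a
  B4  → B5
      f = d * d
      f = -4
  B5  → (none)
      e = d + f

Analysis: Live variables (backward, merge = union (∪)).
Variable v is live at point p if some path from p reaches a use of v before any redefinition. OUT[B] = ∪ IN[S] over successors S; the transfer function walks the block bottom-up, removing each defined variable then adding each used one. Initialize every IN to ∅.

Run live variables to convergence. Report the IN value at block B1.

Per-block solution:
  B0:  IN={a, d, e}  OUT={a, d, e}
  B1:  IN={a, d, e}  OUT={a, d}
  B2:  IN={a, d}  OUT={a, d}
  B3:  IN={a, d}  OUT={a, d}
  B4:  IN={d}  OUT={d, f}
  B5:  IN={d, f}  OUT={}

Merge at B1: OUT[B1] = IN[B2] ⊔ IN[B3] = {a, d}
Applying B1's transfer function to that OUT value gives IN[B1] (row B1 above).

Answer: {a, d, e}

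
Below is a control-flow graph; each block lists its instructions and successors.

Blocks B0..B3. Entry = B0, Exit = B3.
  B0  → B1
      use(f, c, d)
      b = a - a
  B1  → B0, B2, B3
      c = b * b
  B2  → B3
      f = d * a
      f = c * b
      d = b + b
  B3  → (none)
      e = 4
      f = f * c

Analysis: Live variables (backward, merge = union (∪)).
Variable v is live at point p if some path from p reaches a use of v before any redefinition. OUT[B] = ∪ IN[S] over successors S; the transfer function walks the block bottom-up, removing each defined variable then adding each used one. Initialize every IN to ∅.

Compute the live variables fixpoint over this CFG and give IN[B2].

Answer: {a, b, c, d}

Trace:
Converged values:
  B0:  IN={a, c, d, f}  OUT={a, b, d, f}
  B1:  IN={a, b, d, f}  OUT={a, b, c, d, f}
  B2:  IN={a, b, c, d}  OUT={c, f}
  B3:  IN={c, f}  OUT={}

Merge at B2: OUT[B2] = IN[B3] = {c, f}
Applying B2's transfer function to that OUT value gives IN[B2] (row B2 above).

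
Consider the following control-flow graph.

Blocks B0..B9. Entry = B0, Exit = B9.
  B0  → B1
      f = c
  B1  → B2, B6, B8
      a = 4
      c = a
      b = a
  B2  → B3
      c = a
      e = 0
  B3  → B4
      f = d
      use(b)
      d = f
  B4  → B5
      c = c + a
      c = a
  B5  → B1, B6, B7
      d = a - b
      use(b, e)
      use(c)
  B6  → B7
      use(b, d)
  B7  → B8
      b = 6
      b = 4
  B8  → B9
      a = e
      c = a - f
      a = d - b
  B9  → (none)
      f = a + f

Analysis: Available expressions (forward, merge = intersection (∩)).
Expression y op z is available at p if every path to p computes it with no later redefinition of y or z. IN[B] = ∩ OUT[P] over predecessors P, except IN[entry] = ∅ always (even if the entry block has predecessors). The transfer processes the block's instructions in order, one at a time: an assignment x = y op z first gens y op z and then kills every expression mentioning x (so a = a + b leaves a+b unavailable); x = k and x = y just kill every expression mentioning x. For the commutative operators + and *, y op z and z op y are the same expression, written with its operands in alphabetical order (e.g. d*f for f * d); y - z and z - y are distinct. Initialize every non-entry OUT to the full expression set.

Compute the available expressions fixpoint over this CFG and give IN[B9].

Converged values:
  B0: | IN={} | OUT={}
  B1: | IN={} | OUT={}
  B2: | IN={} | OUT={}
  B3: | IN={} | OUT={}
  B4: | IN={} | OUT={}
  B5: | IN={} | OUT={a-b}
  B6: | IN={} | OUT={}
  B7: | IN={} | OUT={}
  B8: | IN={} | OUT={d-b}
  B9: | IN={d-b} | OUT={d-b}

Merge at B9: IN[B9] = OUT[B8] = {d-b}

Answer: {d-b}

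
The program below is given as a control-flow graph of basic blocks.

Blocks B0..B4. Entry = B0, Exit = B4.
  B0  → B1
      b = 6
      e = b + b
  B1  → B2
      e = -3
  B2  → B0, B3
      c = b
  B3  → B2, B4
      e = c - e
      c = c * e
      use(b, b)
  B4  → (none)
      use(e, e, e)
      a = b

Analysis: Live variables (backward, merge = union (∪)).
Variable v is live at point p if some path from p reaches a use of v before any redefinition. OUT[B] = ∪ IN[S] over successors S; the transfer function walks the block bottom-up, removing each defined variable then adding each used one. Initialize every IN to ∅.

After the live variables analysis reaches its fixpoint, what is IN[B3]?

Answer: {b, c, e}

Trace:
Per-block solution:
  B0:   IN={}   OUT={b}
  B1:   IN={b}   OUT={b, e}
  B2:   IN={b, e}   OUT={b, c, e}
  B3:   IN={b, c, e}   OUT={b, e}
  B4:   IN={b, e}   OUT={}

Merge at B3: OUT[B3] = IN[B2] ⊔ IN[B4] = {b, e}
Applying B3's transfer function to that OUT value gives IN[B3] (row B3 above).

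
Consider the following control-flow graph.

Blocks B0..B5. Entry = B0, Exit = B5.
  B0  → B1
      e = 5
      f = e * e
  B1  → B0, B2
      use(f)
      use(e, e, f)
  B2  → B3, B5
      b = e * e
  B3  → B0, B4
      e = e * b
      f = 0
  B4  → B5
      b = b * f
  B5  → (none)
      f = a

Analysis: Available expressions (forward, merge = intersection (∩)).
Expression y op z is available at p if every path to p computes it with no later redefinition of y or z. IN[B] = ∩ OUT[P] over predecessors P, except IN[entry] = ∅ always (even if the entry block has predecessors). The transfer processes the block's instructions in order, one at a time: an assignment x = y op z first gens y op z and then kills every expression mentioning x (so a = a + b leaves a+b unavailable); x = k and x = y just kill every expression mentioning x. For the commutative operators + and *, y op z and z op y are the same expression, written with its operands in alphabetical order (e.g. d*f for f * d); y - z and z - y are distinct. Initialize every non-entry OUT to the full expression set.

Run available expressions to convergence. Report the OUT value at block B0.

Answer: {e*e}

Working:
Fixpoint table:
  B0:   IN={}   OUT={e*e}
  B1:   IN={e*e}   OUT={e*e}
  B2:   IN={e*e}   OUT={e*e}
  B3:   IN={e*e}   OUT={}
  B4:   IN={}   OUT={}
  B5:   IN={}   OUT={}

Merge at B0 (entry node, so the boundary value {} is joined with the incoming edge(s)): IN[B0] = {} ∩ OUT[B1] ∩ OUT[B3] = {}
Applying B0's transfer function to that IN value gives OUT[B0] (row B0 above).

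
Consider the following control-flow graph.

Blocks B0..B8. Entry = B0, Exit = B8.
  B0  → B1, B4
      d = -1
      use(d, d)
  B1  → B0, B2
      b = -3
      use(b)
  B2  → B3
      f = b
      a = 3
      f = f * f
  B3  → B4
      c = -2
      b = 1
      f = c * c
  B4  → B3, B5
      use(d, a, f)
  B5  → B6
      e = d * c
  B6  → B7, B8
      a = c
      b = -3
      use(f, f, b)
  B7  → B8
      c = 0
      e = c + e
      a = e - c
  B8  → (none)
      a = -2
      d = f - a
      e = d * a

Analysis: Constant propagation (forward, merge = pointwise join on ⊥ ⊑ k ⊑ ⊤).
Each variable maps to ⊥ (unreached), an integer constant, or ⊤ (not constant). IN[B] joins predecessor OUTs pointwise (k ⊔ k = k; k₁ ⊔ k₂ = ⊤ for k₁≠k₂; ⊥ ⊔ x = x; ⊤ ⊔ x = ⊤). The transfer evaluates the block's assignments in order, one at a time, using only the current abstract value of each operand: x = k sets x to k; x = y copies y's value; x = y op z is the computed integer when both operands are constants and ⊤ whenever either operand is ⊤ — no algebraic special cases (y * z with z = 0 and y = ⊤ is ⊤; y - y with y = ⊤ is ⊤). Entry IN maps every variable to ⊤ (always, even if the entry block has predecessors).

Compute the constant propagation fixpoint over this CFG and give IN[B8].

Per-block solution:
  B0: | IN=(all ⊤) | OUT={d:-1; rest ⊤}
  B1: | IN={d:-1; rest ⊤} | OUT={b:-3, d:-1; rest ⊤}
  B2: | IN={b:-3, d:-1; rest ⊤} | OUT={a:3, b:-3, d:-1, f:9; rest ⊤}
  B3: | IN={d:-1; rest ⊤} | OUT={b:1, c:-2, d:-1, f:4; rest ⊤}
  B4: | IN={d:-1; rest ⊤} | OUT={d:-1; rest ⊤}
  B5: | IN={d:-1; rest ⊤} | OUT={d:-1; rest ⊤}
  B6: | IN={d:-1; rest ⊤} | OUT={b:-3, d:-1; rest ⊤}
  B7: | IN={b:-3, d:-1; rest ⊤} | OUT={b:-3, c:0, d:-1; rest ⊤}
  B8: | IN={b:-3, d:-1; rest ⊤} | OUT={a:-2, b:-3; rest ⊤}

Merge at B8: IN[B8] = OUT[B6] ⊔ OUT[B7] = {a: ⊤, b: -3, c: ⊤, d: -1, e: ⊤, f: ⊤}

Answer: {a: ⊤, b: -3, c: ⊤, d: -1, e: ⊤, f: ⊤}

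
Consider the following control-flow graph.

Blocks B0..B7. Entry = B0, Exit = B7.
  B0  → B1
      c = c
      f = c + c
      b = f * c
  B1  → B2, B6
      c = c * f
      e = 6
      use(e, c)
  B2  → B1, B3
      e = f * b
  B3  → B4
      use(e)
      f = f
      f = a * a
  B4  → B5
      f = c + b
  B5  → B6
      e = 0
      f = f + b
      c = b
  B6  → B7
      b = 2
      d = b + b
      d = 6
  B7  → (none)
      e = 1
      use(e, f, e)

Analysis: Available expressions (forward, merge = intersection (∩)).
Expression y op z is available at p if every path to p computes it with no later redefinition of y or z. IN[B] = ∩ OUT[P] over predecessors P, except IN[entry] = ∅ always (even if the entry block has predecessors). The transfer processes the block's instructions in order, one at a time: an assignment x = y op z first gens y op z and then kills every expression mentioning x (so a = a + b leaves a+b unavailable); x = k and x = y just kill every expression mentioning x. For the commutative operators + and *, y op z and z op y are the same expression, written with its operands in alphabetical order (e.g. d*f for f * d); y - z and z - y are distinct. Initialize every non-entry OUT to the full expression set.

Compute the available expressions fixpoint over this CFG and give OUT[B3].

Answer: {a*a}

Trace:
Converged values:
  B0:   IN={}   OUT={c*f, c+c}
  B1:   IN={}   OUT={}
  B2:   IN={}   OUT={b*f}
  B3:   IN={b*f}   OUT={a*a}
  B4:   IN={a*a}   OUT={a*a, b+c}
  B5:   IN={a*a, b+c}   OUT={a*a}
  B6:   IN={}   OUT={b+b}
  B7:   IN={b+b}   OUT={b+b}

Merge at B3: IN[B3] = OUT[B2] = {b*f}
Applying B3's transfer function to that IN value gives OUT[B3] (row B3 above).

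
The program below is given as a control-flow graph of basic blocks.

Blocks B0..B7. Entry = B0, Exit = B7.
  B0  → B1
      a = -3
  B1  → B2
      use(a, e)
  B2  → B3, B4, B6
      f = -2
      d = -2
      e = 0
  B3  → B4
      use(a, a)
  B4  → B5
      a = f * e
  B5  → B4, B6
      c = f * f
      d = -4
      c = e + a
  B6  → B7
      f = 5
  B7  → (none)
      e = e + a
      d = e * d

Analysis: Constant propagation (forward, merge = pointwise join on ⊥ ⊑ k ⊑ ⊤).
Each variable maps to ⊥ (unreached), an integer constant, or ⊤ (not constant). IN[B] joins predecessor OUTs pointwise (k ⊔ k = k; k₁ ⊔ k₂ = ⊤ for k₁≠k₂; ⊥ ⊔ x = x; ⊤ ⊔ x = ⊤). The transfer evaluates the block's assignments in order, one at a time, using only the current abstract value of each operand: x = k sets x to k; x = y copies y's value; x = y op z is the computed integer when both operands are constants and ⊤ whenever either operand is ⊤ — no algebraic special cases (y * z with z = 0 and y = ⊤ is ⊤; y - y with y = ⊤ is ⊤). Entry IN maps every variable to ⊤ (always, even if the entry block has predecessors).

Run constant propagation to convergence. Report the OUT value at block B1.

Per-block solution:
  B0:  IN=(all ⊤)  OUT={a:-3; rest ⊤}
  B1:  IN={a:-3; rest ⊤}  OUT={a:-3; rest ⊤}
  B2:  IN={a:-3; rest ⊤}  OUT={a:-3, d:-2, e:0, f:-2; rest ⊤}
  B3:  IN={a:-3, d:-2, e:0, f:-2; rest ⊤}  OUT={a:-3, d:-2, e:0, f:-2; rest ⊤}
  B4:  IN={e:0, f:-2; rest ⊤}  OUT={a:0, e:0, f:-2; rest ⊤}
  B5:  IN={a:0, e:0, f:-2; rest ⊤}  OUT={a:0, c:0, d:-4, e:0, f:-2; rest ⊤}
  B6:  IN={e:0, f:-2; rest ⊤}  OUT={e:0, f:5; rest ⊤}
  B7:  IN={e:0, f:5; rest ⊤}  OUT={f:5; rest ⊤}

Merge at B1: IN[B1] = OUT[B0] = {a: -3, b: ⊤, c: ⊤, d: ⊤, e: ⊤, f: ⊤}
Applying B1's transfer function to that IN value gives OUT[B1] (row B1 above).

Answer: {a: -3, b: ⊤, c: ⊤, d: ⊤, e: ⊤, f: ⊤}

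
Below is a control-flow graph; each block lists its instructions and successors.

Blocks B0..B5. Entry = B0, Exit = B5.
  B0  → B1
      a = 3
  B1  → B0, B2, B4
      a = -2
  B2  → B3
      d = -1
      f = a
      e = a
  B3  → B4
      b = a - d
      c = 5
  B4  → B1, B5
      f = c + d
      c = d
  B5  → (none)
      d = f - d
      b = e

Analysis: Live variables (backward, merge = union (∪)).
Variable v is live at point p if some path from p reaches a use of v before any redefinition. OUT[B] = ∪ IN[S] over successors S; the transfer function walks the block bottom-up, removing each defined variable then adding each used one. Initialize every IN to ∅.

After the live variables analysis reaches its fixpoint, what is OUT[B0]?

Answer: {c, d, e}

Working:
Fixpoint table:
  B0: | IN={c, d, e} | OUT={c, d, e}
  B1: | IN={c, d, e} | OUT={a, c, d, e}
  B2: | IN={a} | OUT={a, d, e}
  B3: | IN={a, d, e} | OUT={c, d, e}
  B4: | IN={c, d, e} | OUT={c, d, e, f}
  B5: | IN={d, e, f} | OUT={}

Merge at B0: OUT[B0] = IN[B1] = {c, d, e}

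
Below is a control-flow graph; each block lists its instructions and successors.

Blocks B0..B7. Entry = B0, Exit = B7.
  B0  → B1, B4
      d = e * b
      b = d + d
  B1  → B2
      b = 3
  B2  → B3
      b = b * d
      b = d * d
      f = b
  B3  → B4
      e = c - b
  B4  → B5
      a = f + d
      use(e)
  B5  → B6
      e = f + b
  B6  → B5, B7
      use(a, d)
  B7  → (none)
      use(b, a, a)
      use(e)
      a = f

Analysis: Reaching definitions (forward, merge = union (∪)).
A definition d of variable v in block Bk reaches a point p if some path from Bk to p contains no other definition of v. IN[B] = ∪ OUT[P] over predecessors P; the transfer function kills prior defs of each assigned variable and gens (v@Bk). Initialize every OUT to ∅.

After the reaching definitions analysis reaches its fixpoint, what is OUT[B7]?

Per-block solution:
  B0: | IN={} | OUT={b@B0, d@B0}
  B1: | IN={b@B0, d@B0} | OUT={b@B1, d@B0}
  B2: | IN={b@B1, d@B0} | OUT={b@B2, d@B0, f@B2}
  B3: | IN={b@B2, d@B0, f@B2} | OUT={b@B2, d@B0, e@B3, f@B2}
  B4: | IN={b@B0, b@B2, d@B0, e@B3, f@B2} | OUT={a@B4, b@B0, b@B2, d@B0, e@B3, f@B2}
  B5: | IN={a@B4, b@B0, b@B2, d@B0, e@B3, e@B5, f@B2} | OUT={a@B4, b@B0, b@B2, d@B0, e@B5, f@B2}
  B6: | IN={a@B4, b@B0, b@B2, d@B0, e@B5, f@B2} | OUT={a@B4, b@B0, b@B2, d@B0, e@B5, f@B2}
  B7: | IN={a@B4, b@B0, b@B2, d@B0, e@B5, f@B2} | OUT={a@B7, b@B0, b@B2, d@B0, e@B5, f@B2}

Merge at B7: IN[B7] = OUT[B6] = {a@B4, b@B0, b@B2, d@B0, e@B5, f@B2}
Applying B7's transfer function to that IN value gives OUT[B7] (row B7 above).

Answer: {a@B7, b@B0, b@B2, d@B0, e@B5, f@B2}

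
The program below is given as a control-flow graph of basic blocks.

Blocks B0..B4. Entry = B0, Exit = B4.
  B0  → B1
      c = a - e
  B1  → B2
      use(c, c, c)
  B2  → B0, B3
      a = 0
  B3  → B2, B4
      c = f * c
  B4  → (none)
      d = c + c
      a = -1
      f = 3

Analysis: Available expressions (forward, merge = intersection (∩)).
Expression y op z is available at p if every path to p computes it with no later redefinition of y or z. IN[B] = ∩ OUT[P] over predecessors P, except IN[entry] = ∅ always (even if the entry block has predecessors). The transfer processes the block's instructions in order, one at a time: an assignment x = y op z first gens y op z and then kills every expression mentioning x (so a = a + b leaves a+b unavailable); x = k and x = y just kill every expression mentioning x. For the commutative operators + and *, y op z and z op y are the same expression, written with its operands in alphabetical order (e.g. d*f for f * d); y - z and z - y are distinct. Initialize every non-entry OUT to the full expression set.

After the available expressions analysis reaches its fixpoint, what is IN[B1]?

Answer: {a-e}

Working:
Per-block solution:
  B0:  IN={}  OUT={a-e}
  B1:  IN={a-e}  OUT={a-e}
  B2:  IN={}  OUT={}
  B3:  IN={}  OUT={}
  B4:  IN={}  OUT={c+c}

Merge at B1: IN[B1] = OUT[B0] = {a-e}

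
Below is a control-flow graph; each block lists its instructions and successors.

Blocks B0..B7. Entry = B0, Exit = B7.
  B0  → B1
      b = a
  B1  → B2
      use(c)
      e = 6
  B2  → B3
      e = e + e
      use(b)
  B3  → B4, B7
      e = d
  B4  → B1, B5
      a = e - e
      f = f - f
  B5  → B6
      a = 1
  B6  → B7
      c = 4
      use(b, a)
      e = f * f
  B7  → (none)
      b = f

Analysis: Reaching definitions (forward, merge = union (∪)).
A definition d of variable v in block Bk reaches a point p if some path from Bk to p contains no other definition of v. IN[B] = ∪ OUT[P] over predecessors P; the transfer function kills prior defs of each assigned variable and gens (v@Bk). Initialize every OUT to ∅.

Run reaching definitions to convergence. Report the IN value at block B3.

Answer: {a@B4, b@B0, e@B2, f@B4}

Trace:
Converged values:
  B0:   IN={}   OUT={b@B0}
  B1:   IN={a@B4, b@B0, e@B3, f@B4}   OUT={a@B4, b@B0, e@B1, f@B4}
  B2:   IN={a@B4, b@B0, e@B1, f@B4}   OUT={a@B4, b@B0, e@B2, f@B4}
  B3:   IN={a@B4, b@B0, e@B2, f@B4}   OUT={a@B4, b@B0, e@B3, f@B4}
  B4:   IN={a@B4, b@B0, e@B3, f@B4}   OUT={a@B4, b@B0, e@B3, f@B4}
  B5:   IN={a@B4, b@B0, e@B3, f@B4}   OUT={a@B5, b@B0, e@B3, f@B4}
  B6:   IN={a@B5, b@B0, e@B3, f@B4}   OUT={a@B5, b@B0, c@B6, e@B6, f@B4}
  B7:   IN={a@B4, a@B5, b@B0, c@B6, e@B3, e@B6, f@B4}   OUT={a@B4, a@B5, b@B7, c@B6, e@B3, e@B6, f@B4}

Merge at B3: IN[B3] = OUT[B2] = {a@B4, b@B0, e@B2, f@B4}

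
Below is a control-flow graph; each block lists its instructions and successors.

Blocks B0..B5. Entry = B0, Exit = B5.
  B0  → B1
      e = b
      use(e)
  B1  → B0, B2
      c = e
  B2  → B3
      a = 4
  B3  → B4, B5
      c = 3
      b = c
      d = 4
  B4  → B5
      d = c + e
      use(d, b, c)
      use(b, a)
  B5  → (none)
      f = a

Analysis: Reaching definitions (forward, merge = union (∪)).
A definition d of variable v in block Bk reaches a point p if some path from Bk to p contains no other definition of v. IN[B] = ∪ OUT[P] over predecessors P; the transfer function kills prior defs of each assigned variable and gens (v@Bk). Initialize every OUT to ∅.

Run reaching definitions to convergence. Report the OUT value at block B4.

Per-block solution:
  B0:  IN={c@B1, e@B0}  OUT={c@B1, e@B0}
  B1:  IN={c@B1, e@B0}  OUT={c@B1, e@B0}
  B2:  IN={c@B1, e@B0}  OUT={a@B2, c@B1, e@B0}
  B3:  IN={a@B2, c@B1, e@B0}  OUT={a@B2, b@B3, c@B3, d@B3, e@B0}
  B4:  IN={a@B2, b@B3, c@B3, d@B3, e@B0}  OUT={a@B2, b@B3, c@B3, d@B4, e@B0}
  B5:  IN={a@B2, b@B3, c@B3, d@B3, d@B4, e@B0}  OUT={a@B2, b@B3, c@B3, d@B3, d@B4, e@B0, f@B5}

Merge at B4: IN[B4] = OUT[B3] = {a@B2, b@B3, c@B3, d@B3, e@B0}
Applying B4's transfer function to that IN value gives OUT[B4] (row B4 above).

Answer: {a@B2, b@B3, c@B3, d@B4, e@B0}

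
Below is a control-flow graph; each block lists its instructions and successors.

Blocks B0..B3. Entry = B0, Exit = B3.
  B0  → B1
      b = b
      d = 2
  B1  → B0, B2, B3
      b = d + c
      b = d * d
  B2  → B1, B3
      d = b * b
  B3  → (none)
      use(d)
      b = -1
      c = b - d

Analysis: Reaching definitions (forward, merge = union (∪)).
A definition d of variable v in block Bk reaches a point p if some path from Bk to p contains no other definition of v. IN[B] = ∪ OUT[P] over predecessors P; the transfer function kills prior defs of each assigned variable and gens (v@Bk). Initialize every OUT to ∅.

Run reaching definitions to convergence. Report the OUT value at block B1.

Per-block solution:
  B0:  IN={b@B1, d@B0, d@B2}  OUT={b@B0, d@B0}
  B1:  IN={b@B0, b@B1, d@B0, d@B2}  OUT={b@B1, d@B0, d@B2}
  B2:  IN={b@B1, d@B0, d@B2}  OUT={b@B1, d@B2}
  B3:  IN={b@B1, d@B0, d@B2}  OUT={b@B3, c@B3, d@B0, d@B2}

Merge at B1: IN[B1] = OUT[B0] ⊔ OUT[B2] = {b@B0, b@B1, d@B0, d@B2}
Applying B1's transfer function to that IN value gives OUT[B1] (row B1 above).

Answer: {b@B1, d@B0, d@B2}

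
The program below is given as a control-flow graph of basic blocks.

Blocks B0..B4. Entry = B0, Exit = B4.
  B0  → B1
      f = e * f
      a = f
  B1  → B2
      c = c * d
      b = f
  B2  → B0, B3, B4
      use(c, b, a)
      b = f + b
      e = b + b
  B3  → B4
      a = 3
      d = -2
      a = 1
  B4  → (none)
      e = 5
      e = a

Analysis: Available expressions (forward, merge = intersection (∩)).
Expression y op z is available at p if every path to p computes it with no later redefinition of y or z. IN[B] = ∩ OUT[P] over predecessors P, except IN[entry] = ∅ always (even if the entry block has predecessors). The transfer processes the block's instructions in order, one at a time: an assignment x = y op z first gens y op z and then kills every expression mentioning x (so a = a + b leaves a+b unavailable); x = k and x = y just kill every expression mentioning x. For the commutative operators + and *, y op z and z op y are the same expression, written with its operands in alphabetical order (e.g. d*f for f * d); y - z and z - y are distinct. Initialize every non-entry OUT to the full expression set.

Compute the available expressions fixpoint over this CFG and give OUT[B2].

Converged values:
  B0:   IN={}   OUT={}
  B1:   IN={}   OUT={}
  B2:   IN={}   OUT={b+b}
  B3:   IN={b+b}   OUT={b+b}
  B4:   IN={b+b}   OUT={b+b}

Merge at B2: IN[B2] = OUT[B1] = {}
Applying B2's transfer function to that IN value gives OUT[B2] (row B2 above).

Answer: {b+b}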